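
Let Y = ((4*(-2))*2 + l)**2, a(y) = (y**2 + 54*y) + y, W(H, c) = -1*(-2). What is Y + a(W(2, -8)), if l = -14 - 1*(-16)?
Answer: 310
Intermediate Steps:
W(H, c) = 2
l = 2 (l = -14 + 16 = 2)
a(y) = y**2 + 55*y
Y = 196 (Y = ((4*(-2))*2 + 2)**2 = (-8*2 + 2)**2 = (-16 + 2)**2 = (-14)**2 = 196)
Y + a(W(2, -8)) = 196 + 2*(55 + 2) = 196 + 2*57 = 196 + 114 = 310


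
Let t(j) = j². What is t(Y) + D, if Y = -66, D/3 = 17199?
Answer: 55953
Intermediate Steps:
D = 51597 (D = 3*17199 = 51597)
t(Y) + D = (-66)² + 51597 = 4356 + 51597 = 55953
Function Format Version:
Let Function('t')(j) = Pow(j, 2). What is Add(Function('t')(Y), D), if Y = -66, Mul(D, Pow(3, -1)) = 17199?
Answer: 55953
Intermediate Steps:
D = 51597 (D = Mul(3, 17199) = 51597)
Add(Function('t')(Y), D) = Add(Pow(-66, 2), 51597) = Add(4356, 51597) = 55953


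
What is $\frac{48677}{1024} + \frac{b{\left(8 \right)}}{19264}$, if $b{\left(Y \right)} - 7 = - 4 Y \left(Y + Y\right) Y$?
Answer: $\frac{14586353}{308224} \approx 47.324$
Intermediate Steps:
$b{\left(Y \right)} = 7 - 8 Y^{3}$ ($b{\left(Y \right)} = 7 + - 4 Y \left(Y + Y\right) Y = 7 + - 4 Y 2 Y Y = 7 + - 4 \cdot 2 Y^{2} Y = 7 + - 8 Y^{2} Y = 7 - 8 Y^{3}$)
$\frac{48677}{1024} + \frac{b{\left(8 \right)}}{19264} = \frac{48677}{1024} + \frac{7 - 8 \cdot 8^{3}}{19264} = 48677 \cdot \frac{1}{1024} + \left(7 - 4096\right) \frac{1}{19264} = \frac{48677}{1024} + \left(7 - 4096\right) \frac{1}{19264} = \frac{48677}{1024} - \frac{4089}{19264} = \frac{14586353}{308224}$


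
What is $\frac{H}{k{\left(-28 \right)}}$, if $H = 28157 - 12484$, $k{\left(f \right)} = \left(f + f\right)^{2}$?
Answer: $\frac{2239}{448} \approx 4.9978$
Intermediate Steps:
$k{\left(f \right)} = 4 f^{2}$ ($k{\left(f \right)} = \left(2 f\right)^{2} = 4 f^{2}$)
$H = 15673$ ($H = 28157 - 12484 = 15673$)
$\frac{H}{k{\left(-28 \right)}} = \frac{15673}{4 \left(-28\right)^{2}} = \frac{15673}{4 \cdot 784} = \frac{15673}{3136} = 15673 \cdot \frac{1}{3136} = \frac{2239}{448}$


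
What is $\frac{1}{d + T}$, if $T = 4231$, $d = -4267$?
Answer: $- \frac{1}{36} \approx -0.027778$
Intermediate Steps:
$\frac{1}{d + T} = \frac{1}{-4267 + 4231} = \frac{1}{-36} = - \frac{1}{36}$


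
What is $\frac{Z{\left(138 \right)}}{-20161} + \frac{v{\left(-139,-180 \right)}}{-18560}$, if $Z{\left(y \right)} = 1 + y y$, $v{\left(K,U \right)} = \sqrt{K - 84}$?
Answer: $- \frac{19045}{20161} - \frac{i \sqrt{223}}{18560} \approx -0.94465 - 0.00080459 i$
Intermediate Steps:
$v{\left(K,U \right)} = \sqrt{-84 + K}$
$Z{\left(y \right)} = 1 + y^{2}$
$\frac{Z{\left(138 \right)}}{-20161} + \frac{v{\left(-139,-180 \right)}}{-18560} = \frac{1 + 138^{2}}{-20161} + \frac{\sqrt{-84 - 139}}{-18560} = \left(1 + 19044\right) \left(- \frac{1}{20161}\right) + \sqrt{-223} \left(- \frac{1}{18560}\right) = 19045 \left(- \frac{1}{20161}\right) + i \sqrt{223} \left(- \frac{1}{18560}\right) = - \frac{19045}{20161} - \frac{i \sqrt{223}}{18560}$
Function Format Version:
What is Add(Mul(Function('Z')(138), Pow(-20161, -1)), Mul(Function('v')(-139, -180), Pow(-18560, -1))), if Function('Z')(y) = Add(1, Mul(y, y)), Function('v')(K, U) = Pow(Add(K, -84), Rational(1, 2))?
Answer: Add(Rational(-19045, 20161), Mul(Rational(-1, 18560), I, Pow(223, Rational(1, 2)))) ≈ Add(-0.94465, Mul(-0.00080459, I))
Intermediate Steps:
Function('v')(K, U) = Pow(Add(-84, K), Rational(1, 2))
Function('Z')(y) = Add(1, Pow(y, 2))
Add(Mul(Function('Z')(138), Pow(-20161, -1)), Mul(Function('v')(-139, -180), Pow(-18560, -1))) = Add(Mul(Add(1, Pow(138, 2)), Pow(-20161, -1)), Mul(Pow(Add(-84, -139), Rational(1, 2)), Pow(-18560, -1))) = Add(Mul(Add(1, 19044), Rational(-1, 20161)), Mul(Pow(-223, Rational(1, 2)), Rational(-1, 18560))) = Add(Mul(19045, Rational(-1, 20161)), Mul(Mul(I, Pow(223, Rational(1, 2))), Rational(-1, 18560))) = Add(Rational(-19045, 20161), Mul(Rational(-1, 18560), I, Pow(223, Rational(1, 2))))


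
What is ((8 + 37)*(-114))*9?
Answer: -46170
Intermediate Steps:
((8 + 37)*(-114))*9 = (45*(-114))*9 = -5130*9 = -46170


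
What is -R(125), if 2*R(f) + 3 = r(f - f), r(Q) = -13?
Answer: 8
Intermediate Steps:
R(f) = -8 (R(f) = -3/2 + (½)*(-13) = -3/2 - 13/2 = -8)
-R(125) = -1*(-8) = 8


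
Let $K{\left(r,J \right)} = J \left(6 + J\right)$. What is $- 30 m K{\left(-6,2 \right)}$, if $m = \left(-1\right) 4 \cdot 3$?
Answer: $5760$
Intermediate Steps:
$m = -12$ ($m = \left(-4\right) 3 = -12$)
$- 30 m K{\left(-6,2 \right)} = \left(-30\right) \left(-12\right) 2 \left(6 + 2\right) = 360 \cdot 2 \cdot 8 = 360 \cdot 16 = 5760$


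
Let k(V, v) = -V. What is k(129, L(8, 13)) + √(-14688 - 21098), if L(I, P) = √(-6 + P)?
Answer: -129 + I*√35786 ≈ -129.0 + 189.17*I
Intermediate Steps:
k(129, L(8, 13)) + √(-14688 - 21098) = -1*129 + √(-14688 - 21098) = -129 + √(-35786) = -129 + I*√35786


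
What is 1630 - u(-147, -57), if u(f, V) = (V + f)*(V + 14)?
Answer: -7142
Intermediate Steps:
u(f, V) = (14 + V)*(V + f) (u(f, V) = (V + f)*(14 + V) = (14 + V)*(V + f))
1630 - u(-147, -57) = 1630 - ((-57)**2 + 14*(-57) + 14*(-147) - 57*(-147)) = 1630 - (3249 - 798 - 2058 + 8379) = 1630 - 1*8772 = 1630 - 8772 = -7142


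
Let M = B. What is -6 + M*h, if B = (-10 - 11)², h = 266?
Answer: 117300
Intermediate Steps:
B = 441 (B = (-21)² = 441)
M = 441
-6 + M*h = -6 + 441*266 = -6 + 117306 = 117300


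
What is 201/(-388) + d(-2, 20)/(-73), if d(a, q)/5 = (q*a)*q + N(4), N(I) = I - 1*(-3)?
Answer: 1523747/28324 ≈ 53.797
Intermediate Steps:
N(I) = 3 + I (N(I) = I + 3 = 3 + I)
d(a, q) = 35 + 5*a*q² (d(a, q) = 5*((q*a)*q + (3 + 4)) = 5*((a*q)*q + 7) = 5*(a*q² + 7) = 5*(7 + a*q²) = 35 + 5*a*q²)
201/(-388) + d(-2, 20)/(-73) = 201/(-388) + (35 + 5*(-2)*20²)/(-73) = 201*(-1/388) + (35 + 5*(-2)*400)*(-1/73) = -201/388 + (35 - 4000)*(-1/73) = -201/388 - 3965*(-1/73) = -201/388 + 3965/73 = 1523747/28324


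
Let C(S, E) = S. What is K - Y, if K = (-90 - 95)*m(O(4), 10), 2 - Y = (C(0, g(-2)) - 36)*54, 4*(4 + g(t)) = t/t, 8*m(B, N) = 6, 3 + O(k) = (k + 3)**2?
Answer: -8339/4 ≈ -2084.8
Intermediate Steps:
O(k) = -3 + (3 + k)**2 (O(k) = -3 + (k + 3)**2 = -3 + (3 + k)**2)
m(B, N) = 3/4 (m(B, N) = (1/8)*6 = 3/4)
g(t) = -15/4 (g(t) = -4 + (t/t)/4 = -4 + (1/4)*1 = -4 + 1/4 = -15/4)
Y = 1946 (Y = 2 - (0 - 36)*54 = 2 - (-36)*54 = 2 - 1*(-1944) = 2 + 1944 = 1946)
K = -555/4 (K = (-90 - 95)*(3/4) = -185*3/4 = -555/4 ≈ -138.75)
K - Y = -555/4 - 1*1946 = -555/4 - 1946 = -8339/4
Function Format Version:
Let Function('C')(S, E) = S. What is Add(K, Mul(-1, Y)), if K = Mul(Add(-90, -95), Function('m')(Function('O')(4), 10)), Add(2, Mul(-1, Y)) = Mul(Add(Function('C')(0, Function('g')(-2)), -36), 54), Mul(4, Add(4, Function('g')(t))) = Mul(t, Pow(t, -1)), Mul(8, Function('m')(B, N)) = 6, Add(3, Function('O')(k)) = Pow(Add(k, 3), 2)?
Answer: Rational(-8339, 4) ≈ -2084.8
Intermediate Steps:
Function('O')(k) = Add(-3, Pow(Add(3, k), 2)) (Function('O')(k) = Add(-3, Pow(Add(k, 3), 2)) = Add(-3, Pow(Add(3, k), 2)))
Function('m')(B, N) = Rational(3, 4) (Function('m')(B, N) = Mul(Rational(1, 8), 6) = Rational(3, 4))
Function('g')(t) = Rational(-15, 4) (Function('g')(t) = Add(-4, Mul(Rational(1, 4), Mul(t, Pow(t, -1)))) = Add(-4, Mul(Rational(1, 4), 1)) = Add(-4, Rational(1, 4)) = Rational(-15, 4))
Y = 1946 (Y = Add(2, Mul(-1, Mul(Add(0, -36), 54))) = Add(2, Mul(-1, Mul(-36, 54))) = Add(2, Mul(-1, -1944)) = Add(2, 1944) = 1946)
K = Rational(-555, 4) (K = Mul(Add(-90, -95), Rational(3, 4)) = Mul(-185, Rational(3, 4)) = Rational(-555, 4) ≈ -138.75)
Add(K, Mul(-1, Y)) = Add(Rational(-555, 4), Mul(-1, 1946)) = Add(Rational(-555, 4), -1946) = Rational(-8339, 4)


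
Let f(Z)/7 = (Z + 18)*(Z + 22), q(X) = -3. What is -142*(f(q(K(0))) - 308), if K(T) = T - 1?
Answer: -239554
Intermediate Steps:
K(T) = -1 + T
f(Z) = 7*(18 + Z)*(22 + Z) (f(Z) = 7*((Z + 18)*(Z + 22)) = 7*((18 + Z)*(22 + Z)) = 7*(18 + Z)*(22 + Z))
-142*(f(q(K(0))) - 308) = -142*((2772 + 7*(-3)² + 280*(-3)) - 308) = -142*((2772 + 7*9 - 840) - 308) = -142*((2772 + 63 - 840) - 308) = -142*(1995 - 308) = -142*1687 = -239554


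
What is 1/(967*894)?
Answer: 1/864498 ≈ 1.1567e-6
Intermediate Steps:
1/(967*894) = (1/967)*(1/894) = 1/864498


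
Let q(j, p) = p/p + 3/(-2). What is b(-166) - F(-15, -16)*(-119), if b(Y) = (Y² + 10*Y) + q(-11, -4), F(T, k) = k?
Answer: 47983/2 ≈ 23992.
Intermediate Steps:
q(j, p) = -½ (q(j, p) = 1 + 3*(-½) = 1 - 3/2 = -½)
b(Y) = -½ + Y² + 10*Y (b(Y) = (Y² + 10*Y) - ½ = -½ + Y² + 10*Y)
b(-166) - F(-15, -16)*(-119) = (-½ + (-166)² + 10*(-166)) - (-16)*(-119) = (-½ + 27556 - 1660) - 1*1904 = 51791/2 - 1904 = 47983/2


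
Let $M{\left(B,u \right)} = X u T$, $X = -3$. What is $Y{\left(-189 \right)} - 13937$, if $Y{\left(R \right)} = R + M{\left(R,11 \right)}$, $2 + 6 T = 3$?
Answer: $- \frac{28263}{2} \approx -14132.0$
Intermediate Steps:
$T = \frac{1}{6}$ ($T = - \frac{1}{3} + \frac{1}{6} \cdot 3 = - \frac{1}{3} + \frac{1}{2} = \frac{1}{6} \approx 0.16667$)
$M{\left(B,u \right)} = - \frac{u}{2}$ ($M{\left(B,u \right)} = - 3 u \frac{1}{6} = - \frac{u}{2}$)
$Y{\left(R \right)} = - \frac{11}{2} + R$ ($Y{\left(R \right)} = R - \frac{11}{2} = - \frac{11}{2} + R$)
$Y{\left(-189 \right)} - 13937 = \left(- \frac{11}{2} - 189\right) - 13937 = - \frac{389}{2} - 13937 = - \frac{28263}{2}$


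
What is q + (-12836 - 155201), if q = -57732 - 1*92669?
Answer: -318438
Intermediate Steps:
q = -150401 (q = -57732 - 92669 = -150401)
q + (-12836 - 155201) = -150401 + (-12836 - 155201) = -150401 - 168037 = -318438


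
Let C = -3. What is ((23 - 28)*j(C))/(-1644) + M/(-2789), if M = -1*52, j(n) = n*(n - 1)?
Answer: 21069/382093 ≈ 0.055141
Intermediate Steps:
j(n) = n*(-1 + n)
M = -52
((23 - 28)*j(C))/(-1644) + M/(-2789) = ((23 - 28)*(-3*(-1 - 3)))/(-1644) - 52/(-2789) = -(-15)*(-4)*(-1/1644) - 52*(-1/2789) = -5*12*(-1/1644) + 52/2789 = -60*(-1/1644) + 52/2789 = 5/137 + 52/2789 = 21069/382093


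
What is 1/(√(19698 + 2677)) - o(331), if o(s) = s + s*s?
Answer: -109892 + √895/4475 ≈ -1.0989e+5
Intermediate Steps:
o(s) = s + s²
1/(√(19698 + 2677)) - o(331) = 1/(√(19698 + 2677)) - 331*(1 + 331) = 1/(√22375) - 331*332 = 1/(5*√895) - 1*109892 = √895/4475 - 109892 = -109892 + √895/4475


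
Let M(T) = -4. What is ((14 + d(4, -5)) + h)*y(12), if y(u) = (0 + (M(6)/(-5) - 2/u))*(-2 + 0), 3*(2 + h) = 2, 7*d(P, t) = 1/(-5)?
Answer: -25213/1575 ≈ -16.008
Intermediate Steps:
d(P, t) = -1/35 (d(P, t) = (1/7)/(-5) = (1/7)*(-1/5) = -1/35)
h = -4/3 (h = -2 + (1/3)*2 = -2 + 2/3 = -4/3 ≈ -1.3333)
y(u) = -8/5 + 4/u (y(u) = (0 + (-4/(-5) - 2/u))*(-2 + 0) = (0 + (-4*(-1/5) - 2/u))*(-2) = (0 + (4/5 - 2/u))*(-2) = (4/5 - 2/u)*(-2) = -8/5 + 4/u)
((14 + d(4, -5)) + h)*y(12) = ((14 - 1/35) - 4/3)*(-8/5 + 4/12) = (489/35 - 4/3)*(-8/5 + 4*(1/12)) = 1327*(-8/5 + 1/3)/105 = (1327/105)*(-19/15) = -25213/1575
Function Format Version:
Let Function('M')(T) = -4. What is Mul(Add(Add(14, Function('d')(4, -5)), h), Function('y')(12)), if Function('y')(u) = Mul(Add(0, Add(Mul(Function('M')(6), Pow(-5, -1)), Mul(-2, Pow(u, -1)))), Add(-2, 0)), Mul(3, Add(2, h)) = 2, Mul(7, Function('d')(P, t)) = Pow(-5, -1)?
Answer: Rational(-25213, 1575) ≈ -16.008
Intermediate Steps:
Function('d')(P, t) = Rational(-1, 35) (Function('d')(P, t) = Mul(Rational(1, 7), Pow(-5, -1)) = Mul(Rational(1, 7), Rational(-1, 5)) = Rational(-1, 35))
h = Rational(-4, 3) (h = Add(-2, Mul(Rational(1, 3), 2)) = Add(-2, Rational(2, 3)) = Rational(-4, 3) ≈ -1.3333)
Function('y')(u) = Add(Rational(-8, 5), Mul(4, Pow(u, -1))) (Function('y')(u) = Mul(Add(0, Add(Mul(-4, Pow(-5, -1)), Mul(-2, Pow(u, -1)))), Add(-2, 0)) = Mul(Add(0, Add(Mul(-4, Rational(-1, 5)), Mul(-2, Pow(u, -1)))), -2) = Mul(Add(0, Add(Rational(4, 5), Mul(-2, Pow(u, -1)))), -2) = Mul(Add(Rational(4, 5), Mul(-2, Pow(u, -1))), -2) = Add(Rational(-8, 5), Mul(4, Pow(u, -1))))
Mul(Add(Add(14, Function('d')(4, -5)), h), Function('y')(12)) = Mul(Add(Add(14, Rational(-1, 35)), Rational(-4, 3)), Add(Rational(-8, 5), Mul(4, Pow(12, -1)))) = Mul(Add(Rational(489, 35), Rational(-4, 3)), Add(Rational(-8, 5), Mul(4, Rational(1, 12)))) = Mul(Rational(1327, 105), Add(Rational(-8, 5), Rational(1, 3))) = Mul(Rational(1327, 105), Rational(-19, 15)) = Rational(-25213, 1575)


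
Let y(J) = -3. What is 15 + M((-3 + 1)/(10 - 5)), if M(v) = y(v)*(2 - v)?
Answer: 39/5 ≈ 7.8000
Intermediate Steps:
M(v) = -6 + 3*v (M(v) = -3*(2 - v) = -6 + 3*v)
15 + M((-3 + 1)/(10 - 5)) = 15 + (-6 + 3*((-3 + 1)/(10 - 5))) = 15 + (-6 + 3*(-2/5)) = 15 + (-6 - 6/5) = 15 - 36/5 = 39/5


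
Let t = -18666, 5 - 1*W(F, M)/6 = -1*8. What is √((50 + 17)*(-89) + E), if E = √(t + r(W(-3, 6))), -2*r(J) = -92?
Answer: √(-5963 + 14*I*√95) ≈ 0.8835 + 77.225*I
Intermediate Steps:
W(F, M) = 78 (W(F, M) = 30 - (-6)*8 = 30 - 6*(-8) = 30 + 48 = 78)
r(J) = 46 (r(J) = -½*(-92) = 46)
E = 14*I*√95 (E = √(-18666 + 46) = √(-18620) = 14*I*√95 ≈ 136.46*I)
√((50 + 17)*(-89) + E) = √((50 + 17)*(-89) + 14*I*√95) = √(67*(-89) + 14*I*√95) = √(-5963 + 14*I*√95)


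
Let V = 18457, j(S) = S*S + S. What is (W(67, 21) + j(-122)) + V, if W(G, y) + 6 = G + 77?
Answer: 33357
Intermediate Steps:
j(S) = S + S² (j(S) = S² + S = S + S²)
W(G, y) = 71 + G (W(G, y) = -6 + (G + 77) = -6 + (77 + G) = 71 + G)
(W(67, 21) + j(-122)) + V = ((71 + 67) - 122*(1 - 122)) + 18457 = (138 - 122*(-121)) + 18457 = (138 + 14762) + 18457 = 14900 + 18457 = 33357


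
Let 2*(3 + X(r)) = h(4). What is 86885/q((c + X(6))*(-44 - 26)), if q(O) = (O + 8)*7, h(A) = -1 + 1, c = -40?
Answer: 86885/21126 ≈ 4.1127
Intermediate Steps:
h(A) = 0
X(r) = -3 (X(r) = -3 + (½)*0 = -3 + 0 = -3)
q(O) = 56 + 7*O (q(O) = (8 + O)*7 = 56 + 7*O)
86885/q((c + X(6))*(-44 - 26)) = 86885/(56 + 7*((-40 - 3)*(-44 - 26))) = 86885/(56 + 7*(-43*(-70))) = 86885/(56 + 7*3010) = 86885/(56 + 21070) = 86885/21126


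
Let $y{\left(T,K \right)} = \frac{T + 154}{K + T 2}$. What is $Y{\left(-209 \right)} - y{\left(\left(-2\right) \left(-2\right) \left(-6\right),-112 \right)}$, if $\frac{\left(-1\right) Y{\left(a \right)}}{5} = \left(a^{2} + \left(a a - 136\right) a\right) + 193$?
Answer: $\frac{724562493}{16} \approx 4.5285 \cdot 10^{7}$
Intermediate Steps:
$Y{\left(a \right)} = -965 - 5 a^{2} - 5 a \left(-136 + a^{2}\right)$ ($Y{\left(a \right)} = - 5 \left(\left(a^{2} + \left(a a - 136\right) a\right) + 193\right) = - 5 \left(\left(a^{2} + \left(a^{2} - 136\right) a\right) + 193\right) = - 5 \left(\left(a^{2} + \left(-136 + a^{2}\right) a\right) + 193\right) = - 5 \left(\left(a^{2} + a \left(-136 + a^{2}\right)\right) + 193\right) = - 5 \left(193 + a^{2} + a \left(-136 + a^{2}\right)\right) = -965 - 5 a^{2} - 5 a \left(-136 + a^{2}\right)$)
$y{\left(T,K \right)} = \frac{154 + T}{K + 2 T}$
$Y{\left(-209 \right)} - y{\left(\left(-2\right) \left(-2\right) \left(-6\right),-112 \right)} = \left(-965 - 5 \left(-209\right)^{2} - 5 \left(-209\right)^{3} + 680 \left(-209\right)\right) - \frac{154 + \left(-2\right) \left(-2\right) \left(-6\right)}{-112 + 2 \left(-2\right) \left(-2\right) \left(-6\right)} = \left(-965 - 218405 - -45646645 - 142120\right) - \frac{154 + 4 \left(-6\right)}{-112 + 2 \cdot 4 \left(-6\right)} = \left(-965 - 218405 + 45646645 - 142120\right) - \frac{154 - 24}{-112 + 2 \left(-24\right)} = 45285155 - \frac{1}{-112 - 48} \cdot 130 = 45285155 - \frac{1}{-160} \cdot 130 = 45285155 - \left(- \frac{1}{160}\right) 130 = 45285155 - - \frac{13}{16} = 45285155 + \frac{13}{16} = \frac{724562493}{16}$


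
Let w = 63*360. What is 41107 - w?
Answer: 18427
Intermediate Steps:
w = 22680
41107 - w = 41107 - 1*22680 = 41107 - 22680 = 18427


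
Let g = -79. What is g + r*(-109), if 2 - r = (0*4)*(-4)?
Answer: -297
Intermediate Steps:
r = 2 (r = 2 - 0*4*(-4) = 2 - 0*(-4) = 2 - 1*0 = 2 + 0 = 2)
g + r*(-109) = -79 + 2*(-109) = -79 - 218 = -297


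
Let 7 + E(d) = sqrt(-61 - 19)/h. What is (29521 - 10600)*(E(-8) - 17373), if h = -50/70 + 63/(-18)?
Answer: -328846980 - 1059576*I*sqrt(5)/59 ≈ -3.2885e+8 - 40157.0*I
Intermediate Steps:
h = -59/14 (h = -50*1/70 + 63*(-1/18) = -5/7 - 7/2 = -59/14 ≈ -4.2143)
E(d) = -7 - 56*I*sqrt(5)/59 (E(d) = -7 + sqrt(-61 - 19)/(-59/14) = -7 + sqrt(-80)*(-14/59) = -7 + (4*I*sqrt(5))*(-14/59) = -7 - 56*I*sqrt(5)/59)
(29521 - 10600)*(E(-8) - 17373) = (29521 - 10600)*((-7 - 56*I*sqrt(5)/59) - 17373) = 18921*(-17380 - 56*I*sqrt(5)/59) = -328846980 - 1059576*I*sqrt(5)/59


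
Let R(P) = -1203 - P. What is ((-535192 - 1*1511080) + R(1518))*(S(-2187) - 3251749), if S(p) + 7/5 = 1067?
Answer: 33303137659081/5 ≈ 6.6606e+12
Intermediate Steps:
S(p) = 5328/5 (S(p) = -7/5 + 1067 = 5328/5)
((-535192 - 1*1511080) + R(1518))*(S(-2187) - 3251749) = ((-535192 - 1*1511080) + (-1203 - 1*1518))*(5328/5 - 3251749) = ((-535192 - 1511080) + (-1203 - 1518))*(-16253417/5) = (-2046272 - 2721)*(-16253417/5) = -2048993*(-16253417/5) = 33303137659081/5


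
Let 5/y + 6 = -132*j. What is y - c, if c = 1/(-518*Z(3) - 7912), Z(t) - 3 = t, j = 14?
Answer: -26623/10215540 ≈ -0.0026061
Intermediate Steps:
Z(t) = 3 + t
y = -5/1854 (y = 5/(-6 - 132*14) = 5/(-6 - 1848) = 5/(-1854) = 5*(-1/1854) = -5/1854 ≈ -0.0026969)
c = -1/11020 (c = 1/(-518*(3 + 3) - 7912) = 1/(-518*6 - 7912) = 1/(-3108 - 7912) = 1/(-11020) = -1/11020 ≈ -9.0744e-5)
y - c = -5/1854 - 1*(-1/11020) = -5/1854 + 1/11020 = -26623/10215540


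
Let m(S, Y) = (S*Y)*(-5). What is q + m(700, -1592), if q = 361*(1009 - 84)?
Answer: 5905925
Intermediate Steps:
m(S, Y) = -5*S*Y
q = 333925 (q = 361*925 = 333925)
q + m(700, -1592) = 333925 - 5*700*(-1592) = 333925 + 5572000 = 5905925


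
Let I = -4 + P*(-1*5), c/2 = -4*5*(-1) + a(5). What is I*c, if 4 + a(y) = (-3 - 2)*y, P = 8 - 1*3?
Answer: 522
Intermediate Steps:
P = 5 (P = 8 - 3 = 5)
a(y) = -4 - 5*y (a(y) = -4 + (-3 - 2)*y = -4 - 5*y)
c = -18 (c = 2*(-4*5*(-1) + (-4 - 5*5)) = 2*(-20*(-1) + (-4 - 25)) = 2*(20 - 29) = 2*(-9) = -18)
I = -29 (I = -4 + 5*(-1*5) = -4 + 5*(-5) = -4 - 25 = -29)
I*c = -29*(-18) = 522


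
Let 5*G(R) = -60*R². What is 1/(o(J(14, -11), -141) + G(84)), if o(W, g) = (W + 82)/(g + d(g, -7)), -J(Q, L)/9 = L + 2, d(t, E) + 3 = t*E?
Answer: -843/71378333 ≈ -1.1810e-5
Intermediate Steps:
G(R) = -12*R² (G(R) = (-60*R²)/5 = -12*R²)
d(t, E) = -3 + E*t (d(t, E) = -3 + t*E = -3 + E*t)
J(Q, L) = -18 - 9*L (J(Q, L) = -9*(L + 2) = -9*(2 + L) = -18 - 9*L)
o(W, g) = (82 + W)/(-3 - 6*g) (o(W, g) = (W + 82)/(g + (-3 - 7*g)) = (82 + W)/(-3 - 6*g))
1/(o(J(14, -11), -141) + G(84)) = 1/((-82 - (-18 - 9*(-11)))/(3*(1 + 2*(-141))) - 12*84²) = 1/((-82 - (-18 + 99))/(3*(1 - 282)) - 12*7056) = 1/((⅓)*(-82 - 1*81)/(-281) - 84672) = 1/((⅓)*(-1/281)*(-82 - 81) - 84672) = 1/((⅓)*(-1/281)*(-163) - 84672) = 1/(163/843 - 84672) = 1/(-71378333/843) = -843/71378333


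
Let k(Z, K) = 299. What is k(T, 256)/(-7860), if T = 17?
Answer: -299/7860 ≈ -0.038041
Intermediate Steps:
k(T, 256)/(-7860) = 299/(-7860) = 299*(-1/7860) = -299/7860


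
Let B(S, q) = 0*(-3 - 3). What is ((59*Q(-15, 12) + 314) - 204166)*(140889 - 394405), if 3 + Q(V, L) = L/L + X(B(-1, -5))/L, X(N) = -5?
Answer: 155147672365/3 ≈ 5.1716e+10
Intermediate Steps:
B(S, q) = 0 (B(S, q) = 0*(-6) = 0)
Q(V, L) = -2 - 5/L (Q(V, L) = -3 + (L/L - 5/L) = -3 + (1 - 5/L) = -2 - 5/L)
((59*Q(-15, 12) + 314) - 204166)*(140889 - 394405) = ((59*(-2 - 5/12) + 314) - 204166)*(140889 - 394405) = ((59*(-2 - 5*1/12) + 314) - 204166)*(-253516) = ((59*(-2 - 5/12) + 314) - 204166)*(-253516) = ((59*(-29/12) + 314) - 204166)*(-253516) = ((-1711/12 + 314) - 204166)*(-253516) = (2057/12 - 204166)*(-253516) = -2447935/12*(-253516) = 155147672365/3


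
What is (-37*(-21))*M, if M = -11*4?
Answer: -34188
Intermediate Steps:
M = -44
(-37*(-21))*M = -37*(-21)*(-44) = 777*(-44) = -34188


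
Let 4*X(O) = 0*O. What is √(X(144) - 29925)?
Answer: 15*I*√133 ≈ 172.99*I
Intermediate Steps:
X(O) = 0 (X(O) = (0*O)/4 = (¼)*0 = 0)
√(X(144) - 29925) = √(0 - 29925) = √(-29925) = 15*I*√133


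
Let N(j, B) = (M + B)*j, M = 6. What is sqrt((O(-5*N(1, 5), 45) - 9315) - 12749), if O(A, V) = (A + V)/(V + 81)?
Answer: I*sqrt(9730259)/21 ≈ 148.54*I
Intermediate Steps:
N(j, B) = j*(6 + B) (N(j, B) = (6 + B)*j = j*(6 + B))
O(A, V) = (A + V)/(81 + V)
sqrt((O(-5*N(1, 5), 45) - 9315) - 12749) = sqrt(((-5*(6 + 5) + 45)/(81 + 45) - 9315) - 12749) = sqrt(((-5*11 + 45)/126 - 9315) - 12749) = sqrt(((-55 + 45)/126 - 9315) - 12749) = sqrt(((1/126)*(-10) - 9315) - 12749) = sqrt((-5/63 - 9315) - 12749) = sqrt(-586850/63 - 12749) = sqrt(-1390037/63) = I*sqrt(9730259)/21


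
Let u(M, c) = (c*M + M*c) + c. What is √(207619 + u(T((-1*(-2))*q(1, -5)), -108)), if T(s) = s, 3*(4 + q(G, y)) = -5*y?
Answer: √205639 ≈ 453.47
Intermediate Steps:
q(G, y) = -4 - 5*y/3 (q(G, y) = -4 + (-5*y)/3 = -4 - 5*y/3)
u(M, c) = c + 2*M*c (u(M, c) = (M*c + M*c) + c = 2*M*c + c = c + 2*M*c)
√(207619 + u(T((-1*(-2))*q(1, -5)), -108)) = √(207619 - 108*(1 + 2*((-1*(-2))*(-4 - 5/3*(-5))))) = √(207619 - 108*(1 + 2*(2*(-4 + 25/3)))) = √(207619 - 108*(1 + 2*(2*(13/3)))) = √(207619 - 108*(1 + 2*(26/3))) = √(207619 - 108*(1 + 52/3)) = √(207619 - 108*55/3) = √(207619 - 1980) = √205639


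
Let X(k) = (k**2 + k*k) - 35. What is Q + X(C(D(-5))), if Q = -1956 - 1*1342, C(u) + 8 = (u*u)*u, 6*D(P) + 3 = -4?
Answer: -73463183/23328 ≈ -3149.1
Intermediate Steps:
D(P) = -7/6 (D(P) = -1/2 + (1/6)*(-4) = -1/2 - 2/3 = -7/6)
C(u) = -8 + u**3 (C(u) = -8 + (u*u)*u = -8 + u**2*u = -8 + u**3)
X(k) = -35 + 2*k**2 (X(k) = (k**2 + k**2) - 35 = 2*k**2 - 35 = -35 + 2*k**2)
Q = -3298 (Q = -1956 - 1342 = -3298)
Q + X(C(D(-5))) = -3298 + (-35 + 2*(-8 + (-7/6)**3)**2) = -3298 + (-35 + 2*(-8 - 343/216)**2) = -3298 + (-35 + 2*(-2071/216)**2) = -3298 + (-35 + 2*(4289041/46656)) = -3298 + (-35 + 4289041/23328) = -3298 + 3472561/23328 = -73463183/23328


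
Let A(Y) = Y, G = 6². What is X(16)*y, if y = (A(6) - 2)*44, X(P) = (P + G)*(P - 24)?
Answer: -73216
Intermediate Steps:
G = 36
X(P) = (-24 + P)*(36 + P) (X(P) = (P + 36)*(P - 24) = (36 + P)*(-24 + P) = (-24 + P)*(36 + P))
y = 176 (y = (6 - 2)*44 = 4*44 = 176)
X(16)*y = (-864 + 16² + 12*16)*176 = (-864 + 256 + 192)*176 = -416*176 = -73216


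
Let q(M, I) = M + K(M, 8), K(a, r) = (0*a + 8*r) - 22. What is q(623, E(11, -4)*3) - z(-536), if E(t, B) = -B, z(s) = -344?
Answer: 1009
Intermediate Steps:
K(a, r) = -22 + 8*r (K(a, r) = (0 + 8*r) - 22 = 8*r - 22 = -22 + 8*r)
q(M, I) = 42 + M (q(M, I) = M + (-22 + 8*8) = M + (-22 + 64) = M + 42 = 42 + M)
q(623, E(11, -4)*3) - z(-536) = (42 + 623) - 1*(-344) = 665 + 344 = 1009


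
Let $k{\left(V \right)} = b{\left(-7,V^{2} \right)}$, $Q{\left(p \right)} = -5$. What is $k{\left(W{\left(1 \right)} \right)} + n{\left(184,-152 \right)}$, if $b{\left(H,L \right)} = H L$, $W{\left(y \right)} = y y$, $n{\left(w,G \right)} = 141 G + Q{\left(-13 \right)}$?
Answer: $-21444$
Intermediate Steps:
$n{\left(w,G \right)} = -5 + 141 G$ ($n{\left(w,G \right)} = 141 G - 5 = -5 + 141 G$)
$W{\left(y \right)} = y^{2}$
$k{\left(V \right)} = - 7 V^{2}$
$k{\left(W{\left(1 \right)} \right)} + n{\left(184,-152 \right)} = - 7 \left(1^{2}\right)^{2} + \left(-5 + 141 \left(-152\right)\right) = - 7 \cdot 1^{2} - 21437 = \left(-7\right) 1 - 21437 = -7 - 21437 = -21444$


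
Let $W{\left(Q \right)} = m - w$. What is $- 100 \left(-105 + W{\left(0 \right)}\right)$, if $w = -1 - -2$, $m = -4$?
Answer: $11000$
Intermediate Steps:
$w = 1$ ($w = -1 + 2 = 1$)
$W{\left(Q \right)} = -5$ ($W{\left(Q \right)} = -4 - 1 = -5$)
$- 100 \left(-105 + W{\left(0 \right)}\right) = - 100 \left(-105 - 5\right) = \left(-100\right) \left(-110\right) = 11000$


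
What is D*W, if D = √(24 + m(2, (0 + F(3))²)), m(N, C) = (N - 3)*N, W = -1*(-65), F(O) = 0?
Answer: 65*√22 ≈ 304.88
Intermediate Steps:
W = 65
m(N, C) = N*(-3 + N) (m(N, C) = (-3 + N)*N = N*(-3 + N))
D = √22 (D = √(24 + 2*(-3 + 2)) = √(24 + 2*(-1)) = √(24 - 2) = √22 ≈ 4.6904)
D*W = √22*65 = 65*√22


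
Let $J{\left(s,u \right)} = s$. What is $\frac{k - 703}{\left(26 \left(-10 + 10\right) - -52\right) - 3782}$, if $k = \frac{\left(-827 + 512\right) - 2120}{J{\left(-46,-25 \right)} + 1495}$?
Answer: $\frac{510541}{2702385} \approx 0.18892$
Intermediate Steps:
$k = - \frac{2435}{1449}$ ($k = \frac{\left(-827 + 512\right) - 2120}{-46 + 1495} = \frac{-315 - 2120}{1449} = \left(-2435\right) \frac{1}{1449} = - \frac{2435}{1449} \approx -1.6805$)
$\frac{k - 703}{\left(26 \left(-10 + 10\right) - -52\right) - 3782} = \frac{- \frac{2435}{1449} - 703}{\left(26 \left(-10 + 10\right) - -52\right) - 3782} = - \frac{1021082}{1449 \left(\left(26 \cdot 0 + 52\right) - 3782\right)} = - \frac{1021082}{1449 \left(\left(0 + 52\right) - 3782\right)} = - \frac{1021082}{1449 \left(52 - 3782\right)} = - \frac{1021082}{1449 \left(-3730\right)} = \left(- \frac{1021082}{1449}\right) \left(- \frac{1}{3730}\right) = \frac{510541}{2702385}$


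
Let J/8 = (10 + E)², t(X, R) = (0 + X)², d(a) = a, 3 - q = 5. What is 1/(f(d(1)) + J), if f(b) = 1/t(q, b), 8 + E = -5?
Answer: 4/289 ≈ 0.013841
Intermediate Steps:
q = -2 (q = 3 - 1*5 = 3 - 5 = -2)
E = -13 (E = -8 - 5 = -13)
t(X, R) = X²
f(b) = ¼ (f(b) = 1/((-2)²) = 1/4 = ¼)
J = 72 (J = 8*(10 - 13)² = 8*(-3)² = 8*9 = 72)
1/(f(d(1)) + J) = 1/(¼ + 72) = 1/(289/4) = 4/289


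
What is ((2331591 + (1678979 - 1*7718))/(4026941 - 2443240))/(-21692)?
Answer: -142959/1226915789 ≈ -0.00011652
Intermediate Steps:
((2331591 + (1678979 - 1*7718))/(4026941 - 2443240))/(-21692) = ((2331591 + (1678979 - 7718))/1583701)*(-1/21692) = ((2331591 + 1671261)*(1/1583701))*(-1/21692) = (4002852*(1/1583701))*(-1/21692) = (571836/226243)*(-1/21692) = -142959/1226915789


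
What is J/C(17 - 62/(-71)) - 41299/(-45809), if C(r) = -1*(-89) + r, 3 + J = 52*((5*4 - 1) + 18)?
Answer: 6561312131/347598692 ≈ 18.876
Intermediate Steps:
J = 1921 (J = -3 + 52*((5*4 - 1) + 18) = -3 + 52*((20 - 1) + 18) = -3 + 52*(19 + 18) = -3 + 52*37 = -3 + 1924 = 1921)
C(r) = 89 + r
J/C(17 - 62/(-71)) - 41299/(-45809) = 1921/(89 + (17 - 62/(-71))) - 41299/(-45809) = 1921/(89 + (17 - 62*(-1)/71)) - 41299*(-1/45809) = 1921/(89 + (17 - 1*(-62/71))) + 41299/45809 = 1921/(89 + (17 + 62/71)) + 41299/45809 = 1921/(89 + 1269/71) + 41299/45809 = 1921/(7588/71) + 41299/45809 = 1921*(71/7588) + 41299/45809 = 136391/7588 + 41299/45809 = 6561312131/347598692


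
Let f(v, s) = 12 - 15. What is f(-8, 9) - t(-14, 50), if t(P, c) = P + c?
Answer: -39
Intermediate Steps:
f(v, s) = -3
f(-8, 9) - t(-14, 50) = -3 - (-14 + 50) = -3 - 1*36 = -3 - 36 = -39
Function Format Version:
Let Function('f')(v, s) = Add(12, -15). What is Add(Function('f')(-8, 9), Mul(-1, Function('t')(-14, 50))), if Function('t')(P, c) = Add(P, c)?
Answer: -39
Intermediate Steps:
Function('f')(v, s) = -3
Add(Function('f')(-8, 9), Mul(-1, Function('t')(-14, 50))) = Add(-3, Mul(-1, Add(-14, 50))) = Add(-3, Mul(-1, 36)) = Add(-3, -36) = -39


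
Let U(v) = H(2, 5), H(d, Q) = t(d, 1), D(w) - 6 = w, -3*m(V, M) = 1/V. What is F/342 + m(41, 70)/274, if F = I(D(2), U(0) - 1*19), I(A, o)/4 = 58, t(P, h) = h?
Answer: 1303087/1921014 ≈ 0.67833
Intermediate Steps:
m(V, M) = -1/(3*V)
D(w) = 6 + w
H(d, Q) = 1
U(v) = 1
I(A, o) = 232 (I(A, o) = 4*58 = 232)
F = 232
F/342 + m(41, 70)/274 = 232/342 - ⅓/41/274 = 232*(1/342) - ⅓*1/41*(1/274) = 116/171 - 1/123*1/274 = 116/171 - 1/33702 = 1303087/1921014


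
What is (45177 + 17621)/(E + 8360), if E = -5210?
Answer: 31399/1575 ≈ 19.936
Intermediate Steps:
(45177 + 17621)/(E + 8360) = (45177 + 17621)/(-5210 + 8360) = 62798/3150 = 62798*(1/3150) = 31399/1575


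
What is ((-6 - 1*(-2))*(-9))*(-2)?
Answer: -72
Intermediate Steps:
((-6 - 1*(-2))*(-9))*(-2) = ((-6 + 2)*(-9))*(-2) = -4*(-9)*(-2) = 36*(-2) = -72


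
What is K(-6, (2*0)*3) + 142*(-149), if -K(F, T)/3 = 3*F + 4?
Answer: -21116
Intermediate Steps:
K(F, T) = -12 - 9*F (K(F, T) = -3*(3*F + 4) = -3*(4 + 3*F) = -12 - 9*F)
K(-6, (2*0)*3) + 142*(-149) = (-12 - 9*(-6)) + 142*(-149) = (-12 + 54) - 21158 = 42 - 21158 = -21116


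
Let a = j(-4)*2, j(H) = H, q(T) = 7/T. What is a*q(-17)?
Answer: 56/17 ≈ 3.2941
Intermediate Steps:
a = -8 (a = -4*2 = -8)
a*q(-17) = -56/(-17) = -56*(-1)/17 = -8*(-7/17) = 56/17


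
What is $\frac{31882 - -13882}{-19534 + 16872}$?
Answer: $- \frac{22882}{1331} \approx -17.192$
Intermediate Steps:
$\frac{31882 - -13882}{-19534 + 16872} = \frac{31882 + \left(-657 + 14539\right)}{-2662} = \left(31882 + 13882\right) \left(- \frac{1}{2662}\right) = 45764 \left(- \frac{1}{2662}\right) = - \frac{22882}{1331}$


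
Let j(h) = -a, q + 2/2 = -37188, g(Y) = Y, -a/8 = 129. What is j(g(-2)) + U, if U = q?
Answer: -36157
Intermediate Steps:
a = -1032 (a = -8*129 = -1032)
q = -37189 (q = -1 - 37188 = -37189)
U = -37189
j(h) = 1032 (j(h) = -1*(-1032) = 1032)
j(g(-2)) + U = 1032 - 37189 = -36157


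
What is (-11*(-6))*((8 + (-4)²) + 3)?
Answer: 1782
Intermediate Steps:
(-11*(-6))*((8 + (-4)²) + 3) = 66*((8 + 16) + 3) = 66*(24 + 3) = 66*27 = 1782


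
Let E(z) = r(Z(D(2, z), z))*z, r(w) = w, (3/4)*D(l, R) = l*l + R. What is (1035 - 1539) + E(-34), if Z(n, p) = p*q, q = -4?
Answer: -5128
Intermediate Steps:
D(l, R) = 4*R/3 + 4*l**2/3 (D(l, R) = 4*(l*l + R)/3 = 4*(l**2 + R)/3 = 4*(R + l**2)/3 = 4*R/3 + 4*l**2/3)
Z(n, p) = -4*p (Z(n, p) = p*(-4) = -4*p)
E(z) = -4*z**2 (E(z) = (-4*z)*z = -4*z**2)
(1035 - 1539) + E(-34) = (1035 - 1539) - 4*(-34)**2 = -504 - 4*1156 = -504 - 4624 = -5128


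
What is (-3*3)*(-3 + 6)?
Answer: -27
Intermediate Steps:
(-3*3)*(-3 + 6) = -9*3 = -27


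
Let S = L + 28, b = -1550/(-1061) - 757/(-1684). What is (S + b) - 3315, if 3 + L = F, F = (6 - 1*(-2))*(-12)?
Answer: -6046434087/1786724 ≈ -3384.1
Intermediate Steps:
F = -96 (F = (6 + 2)*(-12) = 8*(-12) = -96)
L = -99 (L = -3 - 96 = -99)
b = 3413377/1786724 (b = -1550*(-1/1061) - 757*(-1/1684) = 1550/1061 + 757/1684 = 3413377/1786724 ≈ 1.9104)
S = -71 (S = -99 + 28 = -71)
(S + b) - 3315 = (-71 + 3413377/1786724) - 3315 = -123444027/1786724 - 3315 = -6046434087/1786724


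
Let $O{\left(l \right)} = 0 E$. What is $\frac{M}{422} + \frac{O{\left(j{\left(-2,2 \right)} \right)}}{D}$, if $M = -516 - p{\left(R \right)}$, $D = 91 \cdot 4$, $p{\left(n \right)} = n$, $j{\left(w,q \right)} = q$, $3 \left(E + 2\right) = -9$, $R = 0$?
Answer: $- \frac{258}{211} \approx -1.2227$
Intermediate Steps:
$E = -5$ ($E = -2 + \frac{1}{3} \left(-9\right) = -2 - 3 = -5$)
$D = 364$
$M = -516$ ($M = -516 - 0 = -516 + 0 = -516$)
$O{\left(l \right)} = 0$ ($O{\left(l \right)} = 0 \left(-5\right) = 0$)
$\frac{M}{422} + \frac{O{\left(j{\left(-2,2 \right)} \right)}}{D} = - \frac{516}{422} + \frac{0}{364} = \left(-516\right) \frac{1}{422} + 0 \cdot \frac{1}{364} = - \frac{258}{211} + 0 = - \frac{258}{211}$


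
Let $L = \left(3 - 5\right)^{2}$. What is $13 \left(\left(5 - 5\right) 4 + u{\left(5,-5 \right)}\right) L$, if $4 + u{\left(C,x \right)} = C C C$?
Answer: $6292$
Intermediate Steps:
$L = 4$ ($L = \left(-2\right)^{2} = 4$)
$u{\left(C,x \right)} = -4 + C^{3}$ ($u{\left(C,x \right)} = -4 + C C C = -4 + C^{2} C = -4 + C^{3}$)
$13 \left(\left(5 - 5\right) 4 + u{\left(5,-5 \right)}\right) L = 13 \left(\left(5 - 5\right) 4 - \left(4 - 5^{3}\right)\right) 4 = 13 \left(\left(5 - 5\right) 4 + \left(-4 + 125\right)\right) 4 = 13 \left(0 \cdot 4 + 121\right) 4 = 13 \left(0 + 121\right) 4 = 13 \cdot 121 \cdot 4 = 1573 \cdot 4 = 6292$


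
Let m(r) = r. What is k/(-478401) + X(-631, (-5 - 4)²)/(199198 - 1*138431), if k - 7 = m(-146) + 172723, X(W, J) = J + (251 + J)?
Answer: -489992015/1384333027 ≈ -0.35396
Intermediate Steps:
X(W, J) = 251 + 2*J
k = 172584 (k = 7 + (-146 + 172723) = 7 + 172577 = 172584)
k/(-478401) + X(-631, (-5 - 4)²)/(199198 - 1*138431) = 172584/(-478401) + (251 + 2*(-5 - 4)²)/(199198 - 1*138431) = 172584*(-1/478401) + (251 + 2*(-9)²)/(199198 - 138431) = -57528/159467 + (251 + 2*81)/60767 = -57528/159467 + (251 + 162)*(1/60767) = -57528/159467 + 413*(1/60767) = -57528/159467 + 59/8681 = -489992015/1384333027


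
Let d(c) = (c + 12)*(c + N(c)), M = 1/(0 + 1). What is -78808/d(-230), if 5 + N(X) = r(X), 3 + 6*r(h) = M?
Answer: -59106/38477 ≈ -1.5361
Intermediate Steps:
M = 1 (M = 1/1 = 1)
r(h) = -⅓ (r(h) = -½ + (⅙)*1 = -½ + ⅙ = -⅓)
N(X) = -16/3 (N(X) = -5 - ⅓ = -16/3)
d(c) = (12 + c)*(-16/3 + c) (d(c) = (c + 12)*(c - 16/3) = (12 + c)*(-16/3 + c))
-78808/d(-230) = -78808/(-64 + (-230)² + (20/3)*(-230)) = -78808/(-64 + 52900 - 4600/3) = -78808/153908/3 = -78808*3/153908 = -59106/38477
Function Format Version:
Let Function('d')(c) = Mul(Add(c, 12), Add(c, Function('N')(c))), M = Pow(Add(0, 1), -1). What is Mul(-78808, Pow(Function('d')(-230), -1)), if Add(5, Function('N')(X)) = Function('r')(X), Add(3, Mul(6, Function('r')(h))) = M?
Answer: Rational(-59106, 38477) ≈ -1.5361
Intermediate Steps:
M = 1 (M = Pow(1, -1) = 1)
Function('r')(h) = Rational(-1, 3) (Function('r')(h) = Add(Rational(-1, 2), Mul(Rational(1, 6), 1)) = Add(Rational(-1, 2), Rational(1, 6)) = Rational(-1, 3))
Function('N')(X) = Rational(-16, 3) (Function('N')(X) = Add(-5, Rational(-1, 3)) = Rational(-16, 3))
Function('d')(c) = Mul(Add(12, c), Add(Rational(-16, 3), c)) (Function('d')(c) = Mul(Add(c, 12), Add(c, Rational(-16, 3))) = Mul(Add(12, c), Add(Rational(-16, 3), c)))
Mul(-78808, Pow(Function('d')(-230), -1)) = Mul(-78808, Pow(Add(-64, Pow(-230, 2), Mul(Rational(20, 3), -230)), -1)) = Mul(-78808, Pow(Add(-64, 52900, Rational(-4600, 3)), -1)) = Mul(-78808, Pow(Rational(153908, 3), -1)) = Mul(-78808, Rational(3, 153908)) = Rational(-59106, 38477)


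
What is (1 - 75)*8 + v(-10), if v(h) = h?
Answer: -602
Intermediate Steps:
(1 - 75)*8 + v(-10) = (1 - 75)*8 - 10 = -74*8 - 10 = -592 - 10 = -602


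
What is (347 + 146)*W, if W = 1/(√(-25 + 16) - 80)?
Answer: -80/13 - 3*I/13 ≈ -6.1538 - 0.23077*I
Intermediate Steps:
W = (-80 - 3*I)/6409 (W = 1/(√(-9) - 80) = 1/(3*I - 80) = 1/(-80 + 3*I) = (-80 - 3*I)/6409 ≈ -0.012482 - 0.00046809*I)
(347 + 146)*W = (347 + 146)*(-80/6409 - 3*I/6409) = 493*(-80/6409 - 3*I/6409) = -80/13 - 3*I/13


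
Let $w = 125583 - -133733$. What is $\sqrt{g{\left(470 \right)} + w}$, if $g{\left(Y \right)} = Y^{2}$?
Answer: $2 \sqrt{120054} \approx 692.98$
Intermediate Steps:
$w = 259316$ ($w = 125583 + 133733 = 259316$)
$\sqrt{g{\left(470 \right)} + w} = \sqrt{470^{2} + 259316} = \sqrt{220900 + 259316} = \sqrt{480216} = 2 \sqrt{120054}$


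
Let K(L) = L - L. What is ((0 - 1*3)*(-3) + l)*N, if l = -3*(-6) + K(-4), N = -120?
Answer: -3240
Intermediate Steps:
K(L) = 0
l = 18 (l = -3*(-6) + 0 = 18 + 0 = 18)
((0 - 1*3)*(-3) + l)*N = ((0 - 1*3)*(-3) + 18)*(-120) = ((0 - 3)*(-3) + 18)*(-120) = (-3*(-3) + 18)*(-120) = (9 + 18)*(-120) = 27*(-120) = -3240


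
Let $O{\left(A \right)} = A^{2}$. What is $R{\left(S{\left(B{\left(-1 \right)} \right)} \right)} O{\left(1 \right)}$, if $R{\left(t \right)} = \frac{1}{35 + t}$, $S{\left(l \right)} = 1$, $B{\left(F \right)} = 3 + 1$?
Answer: $\frac{1}{36} \approx 0.027778$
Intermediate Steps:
$B{\left(F \right)} = 4$
$R{\left(S{\left(B{\left(-1 \right)} \right)} \right)} O{\left(1 \right)} = \frac{1^{2}}{35 + 1} = \frac{1}{36} \cdot 1 = \frac{1}{36}$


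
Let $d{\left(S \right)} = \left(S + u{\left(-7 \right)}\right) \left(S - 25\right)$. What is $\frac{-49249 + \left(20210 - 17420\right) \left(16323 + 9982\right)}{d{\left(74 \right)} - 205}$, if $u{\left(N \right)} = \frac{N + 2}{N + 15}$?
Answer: $\frac{586733608}{27123} \approx 21632.0$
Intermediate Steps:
$u{\left(N \right)} = \frac{2 + N}{15 + N}$
$d{\left(S \right)} = \left(-25 + S\right) \left(- \frac{5}{8} + S\right)$ ($d{\left(S \right)} = \left(S + \frac{2 - 7}{15 - 7}\right) \left(S - 25\right) = \left(S + \frac{1}{8} \left(-5\right)\right) \left(-25 + S\right) = \left(S - \frac{5}{8}\right) \left(-25 + S\right) = \left(- \frac{5}{8} + S\right) \left(-25 + S\right) = \left(-25 + S\right) \left(- \frac{5}{8} + S\right)$)
$\frac{-49249 + \left(20210 - 17420\right) \left(16323 + 9982\right)}{d{\left(74 \right)} - 205} = \frac{-49249 + \left(20210 - 17420\right) \left(16323 + 9982\right)}{\left(\frac{125}{8} + 74^{2} - \frac{7585}{4}\right) - 205} = \frac{-49249 + 2790 \cdot 26305}{\left(\frac{125}{8} + 5476 - \frac{7585}{4}\right) - 205} = \frac{-49249 + 73390950}{\frac{28763}{8} - 205} = \frac{73341701}{\frac{27123}{8}} = 73341701 \cdot \frac{8}{27123} = \frac{586733608}{27123}$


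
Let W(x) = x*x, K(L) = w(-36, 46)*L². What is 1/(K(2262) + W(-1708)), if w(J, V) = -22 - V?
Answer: -1/345014528 ≈ -2.8984e-9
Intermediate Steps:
K(L) = -68*L² (K(L) = (-22 - 1*46)*L² = (-22 - 46)*L² = -68*L²)
W(x) = x²
1/(K(2262) + W(-1708)) = 1/(-68*2262² + (-1708)²) = 1/(-68*5116644 + 2917264) = 1/(-347931792 + 2917264) = 1/(-345014528) = -1/345014528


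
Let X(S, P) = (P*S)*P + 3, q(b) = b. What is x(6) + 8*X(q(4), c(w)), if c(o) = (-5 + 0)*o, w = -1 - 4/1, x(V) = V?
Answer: 20030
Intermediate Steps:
w = -5 (w = -1 - 4*1 = -1 - 4 = -5)
c(o) = -5*o
X(S, P) = 3 + S*P² (X(S, P) = S*P² + 3 = 3 + S*P²)
x(6) + 8*X(q(4), c(w)) = 6 + 8*(3 + 4*(-5*(-5))²) = 6 + 8*(3 + 4*25²) = 6 + 8*(3 + 4*625) = 6 + 8*(3 + 2500) = 6 + 8*2503 = 6 + 20024 = 20030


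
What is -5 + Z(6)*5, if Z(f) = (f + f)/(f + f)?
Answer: 0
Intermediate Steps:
Z(f) = 1 (Z(f) = (2*f)/((2*f)) = (2*f)*(1/(2*f)) = 1)
-5 + Z(6)*5 = -5 + 1*5 = -5 + 5 = 0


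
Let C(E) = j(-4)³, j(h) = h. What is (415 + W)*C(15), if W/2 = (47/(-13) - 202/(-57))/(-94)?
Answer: -925008512/34827 ≈ -26560.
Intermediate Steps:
C(E) = -64 (C(E) = (-4)³ = -64)
W = 53/34827 (W = 2*((47/(-13) - 202/(-57))/(-94)) = 2*((47*(-1/13) - 202*(-1/57))*(-1/94)) = 2*((-47/13 + 202/57)*(-1/94)) = 2*(-53/741*(-1/94)) = 2*(53/69654) = 53/34827 ≈ 0.0015218)
(415 + W)*C(15) = (415 + 53/34827)*(-64) = (14453258/34827)*(-64) = -925008512/34827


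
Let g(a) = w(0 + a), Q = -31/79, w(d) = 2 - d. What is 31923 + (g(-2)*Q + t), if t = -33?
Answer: 2519186/79 ≈ 31888.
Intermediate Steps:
Q = -31/79 (Q = -31*1/79 = -31/79 ≈ -0.39241)
g(a) = 2 - a (g(a) = 2 - (0 + a) = 2 - a)
31923 + (g(-2)*Q + t) = 31923 + ((2 - 1*(-2))*(-31/79) - 33) = 31923 + ((2 + 2)*(-31/79) - 33) = 31923 + (4*(-31/79) - 33) = 31923 + (-124/79 - 33) = 31923 - 2731/79 = 2519186/79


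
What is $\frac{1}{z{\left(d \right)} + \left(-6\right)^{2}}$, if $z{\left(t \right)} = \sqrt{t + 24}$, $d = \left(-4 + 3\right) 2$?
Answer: $\frac{18}{637} - \frac{\sqrt{22}}{1274} \approx 0.024576$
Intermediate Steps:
$d = -2$ ($d = \left(-1\right) 2 = -2$)
$z{\left(t \right)} = \sqrt{24 + t}$
$\frac{1}{z{\left(d \right)} + \left(-6\right)^{2}} = \frac{1}{\sqrt{24 - 2} + \left(-6\right)^{2}} = \frac{1}{\sqrt{22} + 36} = \frac{1}{36 + \sqrt{22}}$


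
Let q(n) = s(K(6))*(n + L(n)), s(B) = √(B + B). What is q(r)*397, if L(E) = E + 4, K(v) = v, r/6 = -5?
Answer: -44464*√3 ≈ -77014.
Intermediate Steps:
r = -30 (r = 6*(-5) = -30)
s(B) = √2*√B (s(B) = √(2*B) = √2*√B)
L(E) = 4 + E
q(n) = 2*√3*(4 + 2*n) (q(n) = (√2*√6)*(n + (4 + n)) = (2*√3)*(4 + 2*n) = 2*√3*(4 + 2*n))
q(r)*397 = (4*√3*(2 - 30))*397 = (4*√3*(-28))*397 = -112*√3*397 = -44464*√3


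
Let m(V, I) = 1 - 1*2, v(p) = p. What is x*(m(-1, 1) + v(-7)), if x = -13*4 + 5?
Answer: 376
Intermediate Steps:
m(V, I) = -1 (m(V, I) = 1 - 2 = -1)
x = -47 (x = -52 + 5 = -47)
x*(m(-1, 1) + v(-7)) = -47*(-1 - 7) = -47*(-8) = 376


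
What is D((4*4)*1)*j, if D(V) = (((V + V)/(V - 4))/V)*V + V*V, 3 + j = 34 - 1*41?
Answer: -7760/3 ≈ -2586.7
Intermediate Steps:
j = -10 (j = -3 + (34 - 1*41) = -3 + (34 - 41) = -3 - 7 = -10)
D(V) = V² + 2*V/(-4 + V) (D(V) = (((2*V)/(-4 + V))/V)*V + V² = ((2*V/(-4 + V))/V)*V + V² = (2/(-4 + V))*V + V² = 2*V/(-4 + V) + V² = V² + 2*V/(-4 + V))
D((4*4)*1)*j = (((4*4)*1)*(2 + ((4*4)*1)² - 4*4*4)/(-4 + (4*4)*1))*(-10) = ((16*1)*(2 + (16*1)² - 64)/(-4 + 16*1))*(-10) = (16*(2 + 16² - 4*16)/(-4 + 16))*(-10) = (16*(2 + 256 - 64)/12)*(-10) = (16*(1/12)*194)*(-10) = (776/3)*(-10) = -7760/3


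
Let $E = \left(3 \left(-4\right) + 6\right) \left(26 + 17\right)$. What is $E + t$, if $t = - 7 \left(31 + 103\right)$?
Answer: $-1196$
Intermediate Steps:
$t = -938$ ($t = \left(-7\right) 134 = -938$)
$E = -258$ ($E = \left(-12 + 6\right) 43 = \left(-6\right) 43 = -258$)
$E + t = -258 - 938 = -1196$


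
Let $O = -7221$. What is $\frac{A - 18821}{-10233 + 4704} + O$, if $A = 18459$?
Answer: $- \frac{39924547}{5529} \approx -7220.9$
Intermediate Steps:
$\frac{A - 18821}{-10233 + 4704} + O = \frac{18459 - 18821}{-10233 + 4704} - 7221 = - \frac{362}{-5529} - 7221 = \left(-362\right) \left(- \frac{1}{5529}\right) - 7221 = \frac{362}{5529} - 7221 = - \frac{39924547}{5529}$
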